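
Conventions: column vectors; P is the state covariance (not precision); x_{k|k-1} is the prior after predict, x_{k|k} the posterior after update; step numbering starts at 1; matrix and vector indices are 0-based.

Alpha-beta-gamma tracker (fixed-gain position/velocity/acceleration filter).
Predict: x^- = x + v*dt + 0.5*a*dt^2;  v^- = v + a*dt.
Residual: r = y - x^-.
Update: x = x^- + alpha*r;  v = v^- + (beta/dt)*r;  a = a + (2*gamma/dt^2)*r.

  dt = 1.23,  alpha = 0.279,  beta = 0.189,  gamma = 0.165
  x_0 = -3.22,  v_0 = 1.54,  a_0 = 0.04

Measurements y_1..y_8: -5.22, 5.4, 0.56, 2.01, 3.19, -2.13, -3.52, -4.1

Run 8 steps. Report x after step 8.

step 1: x_pred=-1.2955  r=-3.9245  x^+=-2.3905  v^+=0.9862  a^+=-0.8160
step 2: x_pred=-1.7947  r=7.1947  x^+=0.2126  v^+=1.0880  a^+=0.7533
step 3: x_pred=2.1207  r=-1.5607  x^+=1.6853  v^+=1.7748  a^+=0.4129
step 4: x_pred=4.1806  r=-2.1706  x^+=3.5750  v^+=1.9491  a^+=-0.0606
step 5: x_pred=5.9266  r=-2.7366  x^+=5.1631  v^+=1.4541  a^+=-0.6575
step 6: x_pred=6.4544  r=-8.5844  x^+=4.0593  v^+=-0.6736  a^+=-2.5299
step 7: x_pred=1.3170  r=-4.8370  x^+=-0.0325  v^+=-4.5287  a^+=-3.5850
step 8: x_pred=-8.3146  r=4.2146  x^+=-7.1388  v^+=-8.2906  a^+=-2.6657

x_post = -7.1388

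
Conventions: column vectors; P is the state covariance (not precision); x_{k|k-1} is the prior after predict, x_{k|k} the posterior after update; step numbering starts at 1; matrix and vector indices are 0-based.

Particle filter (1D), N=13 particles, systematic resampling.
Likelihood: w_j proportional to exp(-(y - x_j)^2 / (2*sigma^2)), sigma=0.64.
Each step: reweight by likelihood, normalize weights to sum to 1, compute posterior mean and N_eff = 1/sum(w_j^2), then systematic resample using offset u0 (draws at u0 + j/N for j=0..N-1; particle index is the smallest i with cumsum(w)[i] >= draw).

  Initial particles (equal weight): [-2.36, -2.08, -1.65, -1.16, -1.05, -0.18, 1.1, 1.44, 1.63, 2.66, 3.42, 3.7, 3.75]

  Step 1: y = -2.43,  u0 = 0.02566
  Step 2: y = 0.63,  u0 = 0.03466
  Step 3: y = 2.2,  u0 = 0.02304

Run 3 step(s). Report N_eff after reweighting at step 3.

N_eff = 11.0533

step 1: w=[0.3867, 0.3350, 0.1851, 0.0543, 0.0381, 0.0008, 0.0000, 0.0000, 0.0000, 0.0000, 0.0000, 0.0000, 0.0000]  mean=-2.0180  Neff=3.3285  idx=[0, 0, 0, 0, 0, 1, 1, 1, 1, 1, 2, 2, 3]
step 2: w=[0.0008, 0.0008, 0.0008, 0.0008, 0.0008, 0.0053, 0.0053, 0.0053, 0.0053, 0.0053, 0.0723, 0.0723, 0.8252]  mean=-1.2596  Neff=1.4459  idx=[10, 11, 12, 12, 12, 12, 12, 12, 12, 12, 12, 12, 12]
step 3: w=[0.0012, 0.0012, 0.0907, 0.0907, 0.0907, 0.0907, 0.0907, 0.0907, 0.0907, 0.0907, 0.0907, 0.0907, 0.0907]  mean=-1.1612  Neff=11.0533  idx=[2, 3, 3, 4, 5, 6, 7, 8, 9, 9, 10, 11, 12]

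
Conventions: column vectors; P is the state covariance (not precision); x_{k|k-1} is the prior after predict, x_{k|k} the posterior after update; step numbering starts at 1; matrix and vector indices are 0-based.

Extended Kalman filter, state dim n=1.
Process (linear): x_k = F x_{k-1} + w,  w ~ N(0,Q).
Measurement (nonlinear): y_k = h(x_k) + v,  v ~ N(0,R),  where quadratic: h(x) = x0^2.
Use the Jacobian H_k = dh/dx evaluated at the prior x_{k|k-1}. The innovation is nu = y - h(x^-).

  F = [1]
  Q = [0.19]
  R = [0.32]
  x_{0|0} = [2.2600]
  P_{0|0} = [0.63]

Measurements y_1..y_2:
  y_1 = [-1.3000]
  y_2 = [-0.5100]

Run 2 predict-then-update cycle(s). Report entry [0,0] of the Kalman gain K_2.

step 1: x^-=[2.2600]  P^-=[0.8200]  H_jac=[4.5200]  S=[17.0729]  K=[0.2171]  nu=[-6.4076]  x^+=[0.8690]  P^+=[0.0154]
step 2: x^-=[0.8690]  P^-=[0.2054]  H_jac=[1.7379]  S=[0.9403]  K=[0.3796]  nu=[-1.2651]  x^+=[0.3888]  P^+=[0.0699]

K[0,0] = 0.3796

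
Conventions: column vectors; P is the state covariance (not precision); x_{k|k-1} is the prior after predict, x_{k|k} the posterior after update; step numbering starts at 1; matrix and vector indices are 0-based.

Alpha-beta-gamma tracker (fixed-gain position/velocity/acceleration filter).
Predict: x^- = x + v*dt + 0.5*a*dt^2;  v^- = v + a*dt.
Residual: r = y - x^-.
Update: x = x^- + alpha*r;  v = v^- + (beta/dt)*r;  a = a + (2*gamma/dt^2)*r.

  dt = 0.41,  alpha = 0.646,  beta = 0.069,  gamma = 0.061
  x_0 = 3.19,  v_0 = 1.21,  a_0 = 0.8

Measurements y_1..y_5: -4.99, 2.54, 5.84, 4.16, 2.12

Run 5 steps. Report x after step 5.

x_post = 2.8018

step 1: x_pred=3.7533  r=-8.7433  x^+=-1.8949  v^+=0.0666  a^+=-5.5456
step 2: x_pred=-2.3337  r=4.8737  x^+=0.8147  v^+=-1.3869  a^+=-2.0084
step 3: x_pred=0.0773  r=5.7627  x^+=3.8000  v^+=-1.2406  a^+=2.1739
step 4: x_pred=3.4741  r=0.6859  x^+=3.9172  v^+=-0.2338  a^+=2.6717
step 5: x_pred=4.0459  r=-1.9259  x^+=2.8018  v^+=0.5375  a^+=1.2740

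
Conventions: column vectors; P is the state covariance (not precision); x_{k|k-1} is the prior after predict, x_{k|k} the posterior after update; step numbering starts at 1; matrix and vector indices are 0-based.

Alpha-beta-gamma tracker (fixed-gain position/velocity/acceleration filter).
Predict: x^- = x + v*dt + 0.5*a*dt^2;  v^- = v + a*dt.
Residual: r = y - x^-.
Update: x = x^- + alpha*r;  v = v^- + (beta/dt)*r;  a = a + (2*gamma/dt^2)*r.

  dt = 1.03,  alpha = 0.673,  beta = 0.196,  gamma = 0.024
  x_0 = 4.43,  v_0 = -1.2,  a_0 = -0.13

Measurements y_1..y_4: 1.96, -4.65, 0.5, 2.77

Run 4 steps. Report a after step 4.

step 1: x_pred=3.1250  r=-1.1650  x^+=2.3410  v^+=-1.5556  a^+=-0.1827
step 2: x_pred=0.6418  r=-5.2918  x^+=-2.9196  v^+=-2.7508  a^+=-0.4221
step 3: x_pred=-5.9768  r=6.4768  x^+=-1.6179  v^+=-1.9531  a^+=-0.1291
step 4: x_pred=-3.6981  r=6.4681  x^+=0.6549  v^+=-0.8552  a^+=0.1635

a_post = 0.1635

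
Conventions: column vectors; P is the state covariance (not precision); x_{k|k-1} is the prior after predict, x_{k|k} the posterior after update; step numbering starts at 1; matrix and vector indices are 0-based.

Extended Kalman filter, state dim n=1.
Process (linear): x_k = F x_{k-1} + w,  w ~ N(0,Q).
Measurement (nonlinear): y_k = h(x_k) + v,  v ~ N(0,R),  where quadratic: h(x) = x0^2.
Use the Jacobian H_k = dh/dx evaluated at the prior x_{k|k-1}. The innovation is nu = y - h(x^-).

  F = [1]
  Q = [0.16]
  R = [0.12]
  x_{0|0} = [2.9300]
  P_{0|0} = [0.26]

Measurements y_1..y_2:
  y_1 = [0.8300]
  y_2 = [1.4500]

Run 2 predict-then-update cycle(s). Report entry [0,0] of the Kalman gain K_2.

K[0,0] = 0.2888

step 1: x^-=[2.9300]  P^-=[0.4200]  H_jac=[5.8600]  S=[14.5426]  K=[0.1692]  nu=[-7.7549]  x^+=[1.6176]  P^+=[0.0035]
step 2: x^-=[1.6176]  P^-=[0.1635]  H_jac=[3.2351]  S=[1.8308]  K=[0.2888]  nu=[-1.1665]  x^+=[1.2806]  P^+=[0.0107]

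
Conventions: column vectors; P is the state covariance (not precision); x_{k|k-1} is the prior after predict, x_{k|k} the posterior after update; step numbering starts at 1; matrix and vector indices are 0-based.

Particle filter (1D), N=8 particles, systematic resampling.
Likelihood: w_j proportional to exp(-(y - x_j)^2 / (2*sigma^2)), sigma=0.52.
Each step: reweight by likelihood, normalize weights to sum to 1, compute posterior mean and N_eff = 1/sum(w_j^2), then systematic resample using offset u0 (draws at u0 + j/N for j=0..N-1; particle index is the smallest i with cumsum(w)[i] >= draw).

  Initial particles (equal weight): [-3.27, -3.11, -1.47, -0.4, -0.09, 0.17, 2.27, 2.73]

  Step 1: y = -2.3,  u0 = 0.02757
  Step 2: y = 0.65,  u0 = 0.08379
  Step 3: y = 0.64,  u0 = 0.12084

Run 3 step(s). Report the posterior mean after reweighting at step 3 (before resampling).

step 1: w=[0.2328, 0.3943, 0.3711, 0.0017, 0.0002, 0.0000, 0.0000, 0.0000]  mean=-2.5337  Neff=2.8791  idx=[0, 0, 1, 1, 1, 2, 2, 2]
step 2: w=[0.0000, 0.0000, 0.0000, 0.0000, 0.0000, 0.3333, 0.3333, 0.3333]  mean=-1.4700  Neff=3.0000  idx=[5, 5, 6, 6, 6, 7, 7, 7]
step 3: w=[0.1250, 0.1250, 0.1250, 0.1250, 0.1250, 0.1250, 0.1250, 0.1250]  mean=-1.4700  Neff=8.0000  idx=[0, 1, 2, 3, 4, 5, 6, 7]

post_mean = -1.4700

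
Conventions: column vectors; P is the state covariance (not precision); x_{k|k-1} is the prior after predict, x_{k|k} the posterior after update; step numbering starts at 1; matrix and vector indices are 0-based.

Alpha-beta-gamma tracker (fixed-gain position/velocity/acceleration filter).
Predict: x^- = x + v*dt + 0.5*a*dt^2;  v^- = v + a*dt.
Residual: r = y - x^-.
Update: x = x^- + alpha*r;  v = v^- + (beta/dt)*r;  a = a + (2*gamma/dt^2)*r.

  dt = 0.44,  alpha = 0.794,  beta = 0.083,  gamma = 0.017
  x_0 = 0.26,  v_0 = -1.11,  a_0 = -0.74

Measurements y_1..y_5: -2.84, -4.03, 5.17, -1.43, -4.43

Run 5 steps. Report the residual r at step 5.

resid = -3.0309

step 1: x_pred=-0.3000  r=-2.5400  x^+=-2.3168  v^+=-1.9147  a^+=-1.1861
step 2: x_pred=-3.2741  r=-0.7559  x^+=-3.8743  v^+=-2.5792  a^+=-1.3188
step 3: x_pred=-5.1368  r=10.3068  x^+=3.0468  v^+=-1.2152  a^+=0.4912
step 4: x_pred=2.5596  r=-3.9896  x^+=-0.6081  v^+=-1.7517  a^+=-0.2094
step 5: x_pred=-1.3991  r=-3.0309  x^+=-3.8056  v^+=-2.4156  a^+=-0.7417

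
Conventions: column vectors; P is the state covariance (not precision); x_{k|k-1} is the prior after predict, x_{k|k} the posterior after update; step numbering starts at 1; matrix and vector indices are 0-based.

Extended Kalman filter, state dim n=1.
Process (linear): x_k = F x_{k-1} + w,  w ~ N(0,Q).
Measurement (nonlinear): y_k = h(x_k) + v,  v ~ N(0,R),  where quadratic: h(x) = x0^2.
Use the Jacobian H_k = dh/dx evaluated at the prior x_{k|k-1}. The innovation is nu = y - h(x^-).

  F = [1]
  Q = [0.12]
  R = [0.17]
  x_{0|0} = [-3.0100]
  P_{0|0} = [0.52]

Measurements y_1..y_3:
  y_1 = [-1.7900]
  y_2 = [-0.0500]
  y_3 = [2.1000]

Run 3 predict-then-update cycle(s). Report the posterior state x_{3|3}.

step 1: x^-=[-3.0100]  P^-=[0.6400]  H_jac=[-6.0200]  S=[23.3639]  K=[-0.1649]  nu=[-10.8501]  x^+=[-1.2208]  P^+=[0.0047]
step 2: x^-=[-1.2208]  P^-=[0.1247]  H_jac=[-2.4415]  S=[0.9131]  K=[-0.3333]  nu=[-1.5403]  x^+=[-0.7074]  P^+=[0.0232]
step 3: x^-=[-0.7074]  P^-=[0.1432]  H_jac=[-1.4147]  S=[0.4566]  K=[-0.4437]  nu=[1.5996]  x^+=[-1.4171]  P^+=[0.0533]

x_post = [-1.4171]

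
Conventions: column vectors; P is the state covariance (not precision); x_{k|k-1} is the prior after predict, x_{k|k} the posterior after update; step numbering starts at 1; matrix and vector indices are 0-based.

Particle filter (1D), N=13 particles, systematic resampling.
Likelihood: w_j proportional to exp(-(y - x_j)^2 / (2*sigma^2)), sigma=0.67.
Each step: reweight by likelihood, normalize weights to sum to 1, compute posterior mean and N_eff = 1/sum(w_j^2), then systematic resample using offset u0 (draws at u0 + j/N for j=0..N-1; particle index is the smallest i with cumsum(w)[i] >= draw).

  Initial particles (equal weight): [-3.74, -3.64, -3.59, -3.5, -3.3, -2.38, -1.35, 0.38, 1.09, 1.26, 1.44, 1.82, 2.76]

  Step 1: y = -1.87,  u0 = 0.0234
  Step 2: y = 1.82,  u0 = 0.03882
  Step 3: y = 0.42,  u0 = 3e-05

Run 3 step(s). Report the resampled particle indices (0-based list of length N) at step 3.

resampled_idx = [0, 1, 2, 3, 4, 5, 6, 7, 8, 9, 10, 11, 12]

step 1: w=[0.0117, 0.0176, 0.0214, 0.0299, 0.0591, 0.4316, 0.4266, 0.0021, 0.0000, 0.0000, 0.0000, 0.0000, 0.0000]  mean=-2.0866  Neff=2.6769  idx=[1, 4, 5, 5, 5, 5, 5, 5, 6, 6, 6, 6, 6]
step 2: w=[0.0000, 0.0000, 0.0000, 0.0000, 0.0000, 0.0000, 0.0000, 0.0000, 0.1999, 0.1999, 0.1999, 0.1999, 0.1999]  mean=-1.3503  Neff=5.0026  idx=[8, 8, 8, 9, 9, 10, 10, 10, 11, 11, 12, 12, 12]
step 3: w=[0.0769, 0.0769, 0.0769, 0.0769, 0.0769, 0.0769, 0.0769, 0.0769, 0.0769, 0.0769, 0.0769, 0.0769, 0.0769]  mean=-1.3500  Neff=13.0000  idx=[0, 1, 2, 3, 4, 5, 6, 7, 8, 9, 10, 11, 12]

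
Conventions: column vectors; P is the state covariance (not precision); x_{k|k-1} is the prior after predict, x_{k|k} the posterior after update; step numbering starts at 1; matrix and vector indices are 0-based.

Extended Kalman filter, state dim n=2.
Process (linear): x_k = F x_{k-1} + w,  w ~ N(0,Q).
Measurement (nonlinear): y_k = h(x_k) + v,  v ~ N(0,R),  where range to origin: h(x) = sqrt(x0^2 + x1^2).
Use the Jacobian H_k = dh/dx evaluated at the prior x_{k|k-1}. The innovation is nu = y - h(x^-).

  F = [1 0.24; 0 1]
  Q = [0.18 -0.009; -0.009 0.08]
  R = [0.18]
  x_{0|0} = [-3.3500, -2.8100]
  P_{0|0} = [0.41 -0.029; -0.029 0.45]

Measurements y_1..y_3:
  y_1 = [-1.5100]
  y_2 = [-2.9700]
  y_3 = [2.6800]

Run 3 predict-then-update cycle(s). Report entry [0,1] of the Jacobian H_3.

step 1: x^-=[-4.0244, -2.8100]  P^-=[0.6020 0.0700; 0.0700 0.5300]  H_jac=[-0.8199 -0.5725]  S=[0.8241]  K=[-0.6476; -0.4378]  nu=[-6.4183]  x^+=[0.1318, 0.0001]  P^+=[0.2564 -0.1636; -0.1636 0.3720]
step 2: x^-=[0.1318, 0.0001]  P^-=[0.3793 -0.0834; -0.0834 0.4520]  H_jac=[1.0000 0.0006]  S=[0.5592]  K=[0.6782; -0.1485]  nu=[-3.1018]  x^+=[-1.9718, 0.4609]  P^+=[0.1221 -0.0270; -0.0270 0.4397]
step 3: x^-=[-1.8612, 0.4609]  P^-=[0.3144 0.0695; 0.0695 0.5197]  H_jac=[-0.9707 0.2404]  S=[0.4739]  K=[-0.6089; 0.1212]  nu=[0.7626]  x^+=[-2.3255, 0.5533]  P^+=[0.1388 0.1045; 0.1045 0.5127]

H_jac[0,1] = 0.2404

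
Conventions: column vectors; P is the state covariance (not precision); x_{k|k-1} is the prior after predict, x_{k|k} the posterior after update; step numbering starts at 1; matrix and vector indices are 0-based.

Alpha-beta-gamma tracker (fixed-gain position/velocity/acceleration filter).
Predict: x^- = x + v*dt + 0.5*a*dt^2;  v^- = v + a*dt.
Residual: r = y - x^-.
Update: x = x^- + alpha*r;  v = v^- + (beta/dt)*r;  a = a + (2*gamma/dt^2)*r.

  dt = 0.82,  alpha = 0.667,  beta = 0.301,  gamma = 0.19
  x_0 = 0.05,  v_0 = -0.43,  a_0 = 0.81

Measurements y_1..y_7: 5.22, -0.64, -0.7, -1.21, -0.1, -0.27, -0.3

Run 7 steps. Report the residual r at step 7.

step 1: x_pred=-0.0303  r=5.2503  x^+=3.4717  v^+=2.1614  a^+=3.7771
step 2: x_pred=6.5139  r=-7.1539  x^+=1.7423  v^+=2.6327  a^+=-0.2658
step 3: x_pred=3.8117  r=-4.5117  x^+=0.8024  v^+=0.7586  a^+=-2.8156
step 4: x_pred=0.4779  r=-1.6879  x^+=-0.6479  v^+=-2.1697  a^+=-3.7694
step 5: x_pred=-3.6944  r=3.5944  x^+=-1.2969  v^+=-3.9412  a^+=-1.7381
step 6: x_pred=-5.1131  r=4.8431  x^+=-1.8828  v^+=-3.5887  a^+=0.9989
step 7: x_pred=-4.4896  r=4.1896  x^+=-1.6952  v^+=-1.2317  a^+=3.3667

resid = 4.1896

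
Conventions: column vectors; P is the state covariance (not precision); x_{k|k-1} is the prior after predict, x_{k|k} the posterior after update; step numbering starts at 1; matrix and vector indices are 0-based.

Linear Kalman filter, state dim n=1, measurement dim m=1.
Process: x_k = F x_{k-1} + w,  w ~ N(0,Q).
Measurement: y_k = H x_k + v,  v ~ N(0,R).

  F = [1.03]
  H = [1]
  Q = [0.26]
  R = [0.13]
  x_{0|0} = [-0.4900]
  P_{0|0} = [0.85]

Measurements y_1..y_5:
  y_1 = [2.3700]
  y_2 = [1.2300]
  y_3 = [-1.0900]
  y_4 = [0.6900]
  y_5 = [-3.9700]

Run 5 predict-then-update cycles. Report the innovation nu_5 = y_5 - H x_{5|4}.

step 1: x^-=[-0.5047]  P^-=[1.1618]  S=[1.2918]  K=[0.8994]  nu=[2.8747]  x^+=[2.0807]  P^+=[0.1169]
step 2: x^-=[2.1431]  P^-=[0.3840]  S=[0.5140]  K=[0.7471]  nu=[-0.9131]  x^+=[1.4609]  P^+=[0.0971]
step 3: x^-=[1.5048]  P^-=[0.3630]  S=[0.4930]  K=[0.7363]  nu=[-2.5948]  x^+=[-0.4058]  P^+=[0.0957]
step 4: x^-=[-0.4180]  P^-=[0.3616]  S=[0.4916]  K=[0.7355]  nu=[1.1080]  x^+=[0.3970]  P^+=[0.0956]
step 5: x^-=[0.4089]  P^-=[0.3614]  S=[0.4914]  K=[0.7355]  nu=[-4.3789]  x^+=[-2.8117]  P^+=[0.0956]

innov = [-4.3789]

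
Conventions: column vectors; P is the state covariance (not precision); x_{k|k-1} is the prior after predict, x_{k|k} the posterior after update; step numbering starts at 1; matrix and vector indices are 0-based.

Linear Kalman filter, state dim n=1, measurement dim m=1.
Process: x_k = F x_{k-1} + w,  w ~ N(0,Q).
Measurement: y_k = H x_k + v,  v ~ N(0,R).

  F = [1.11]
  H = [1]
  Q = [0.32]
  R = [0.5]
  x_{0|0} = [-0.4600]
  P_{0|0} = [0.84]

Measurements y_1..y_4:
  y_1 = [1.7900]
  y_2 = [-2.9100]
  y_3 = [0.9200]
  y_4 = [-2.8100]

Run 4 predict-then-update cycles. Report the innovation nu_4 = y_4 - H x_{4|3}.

innov = [-2.7566]

step 1: x^-=[-0.5106]  P^-=[1.3550]  S=[1.8550]  K=[0.7305]  nu=[2.3006]  x^+=[1.1699]  P^+=[0.3652]
step 2: x^-=[1.2986]  P^-=[0.7700]  S=[1.2700]  K=[0.6063]  nu=[-4.2086]  x^+=[-1.2531]  P^+=[0.3031]
step 3: x^-=[-1.3909]  P^-=[0.6935]  S=[1.1935]  K=[0.5811]  nu=[2.3109]  x^+=[-0.0481]  P^+=[0.2905]
step 4: x^-=[-0.0534]  P^-=[0.6780]  S=[1.1780]  K=[0.5755]  nu=[-2.7566]  x^+=[-1.6399]  P^+=[0.2878]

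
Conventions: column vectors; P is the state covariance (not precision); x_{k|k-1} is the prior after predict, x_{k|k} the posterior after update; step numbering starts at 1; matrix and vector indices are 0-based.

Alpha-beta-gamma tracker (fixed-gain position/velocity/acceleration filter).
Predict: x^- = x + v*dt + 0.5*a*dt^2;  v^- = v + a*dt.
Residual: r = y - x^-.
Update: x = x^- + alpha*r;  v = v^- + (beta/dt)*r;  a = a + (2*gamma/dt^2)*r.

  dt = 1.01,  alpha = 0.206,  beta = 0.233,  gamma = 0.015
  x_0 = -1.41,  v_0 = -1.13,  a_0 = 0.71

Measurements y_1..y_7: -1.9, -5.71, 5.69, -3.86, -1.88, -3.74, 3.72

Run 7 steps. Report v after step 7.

v_post = 1.0741

step 1: x_pred=-2.1892  r=0.2892  x^+=-2.1296  v^+=-0.3462  a^+=0.7185
step 2: x_pred=-2.1128  r=-3.5972  x^+=-2.8538  v^+=-0.4504  a^+=0.6127
step 3: x_pred=-2.9962  r=8.6862  x^+=-1.2068  v^+=2.1723  a^+=0.8682
step 4: x_pred=1.4300  r=-5.2900  x^+=0.3403  v^+=1.8288  a^+=0.7126
step 5: x_pred=2.5508  r=-4.4308  x^+=1.6381  v^+=1.5263  a^+=0.5823
step 6: x_pred=3.4767  r=-7.2167  x^+=1.9900  v^+=0.4496  a^+=0.3700
step 7: x_pred=2.6329  r=1.0871  x^+=2.8568  v^+=1.0741  a^+=0.4020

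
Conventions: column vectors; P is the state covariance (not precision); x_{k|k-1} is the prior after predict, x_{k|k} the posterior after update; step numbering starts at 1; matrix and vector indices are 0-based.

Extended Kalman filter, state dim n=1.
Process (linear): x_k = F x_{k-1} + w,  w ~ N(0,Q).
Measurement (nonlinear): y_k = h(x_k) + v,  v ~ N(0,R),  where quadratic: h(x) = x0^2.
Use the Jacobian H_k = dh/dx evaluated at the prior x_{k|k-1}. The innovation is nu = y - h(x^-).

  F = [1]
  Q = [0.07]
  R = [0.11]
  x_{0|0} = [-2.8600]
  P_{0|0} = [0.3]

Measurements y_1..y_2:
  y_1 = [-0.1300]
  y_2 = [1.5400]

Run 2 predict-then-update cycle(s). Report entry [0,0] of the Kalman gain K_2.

step 1: x^-=[-2.8600]  P^-=[0.3700]  H_jac=[-5.7200]  S=[12.2158]  K=[-0.1733]  nu=[-8.3096]  x^+=[-1.4204]  P^+=[0.0033]
step 2: x^-=[-1.4204]  P^-=[0.0733]  H_jac=[-2.8407]  S=[0.7018]  K=[-0.2968]  nu=[-0.4774]  x^+=[-1.2786]  P^+=[0.0115]

K[0,0] = -0.2968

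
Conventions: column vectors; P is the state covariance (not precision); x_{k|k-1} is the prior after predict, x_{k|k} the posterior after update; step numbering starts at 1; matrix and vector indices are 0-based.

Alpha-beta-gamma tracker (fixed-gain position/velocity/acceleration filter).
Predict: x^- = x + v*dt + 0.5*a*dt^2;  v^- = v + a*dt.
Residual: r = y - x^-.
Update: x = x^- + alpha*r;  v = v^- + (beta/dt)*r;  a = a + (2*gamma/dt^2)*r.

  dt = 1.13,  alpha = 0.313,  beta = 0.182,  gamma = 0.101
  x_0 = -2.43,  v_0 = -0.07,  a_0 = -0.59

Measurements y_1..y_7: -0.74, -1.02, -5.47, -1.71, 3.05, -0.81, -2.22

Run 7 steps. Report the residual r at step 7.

resid = -4.4548

step 1: x_pred=-2.8858  r=2.1458  x^+=-2.2142  v^+=-0.3911  a^+=-0.2505
step 2: x_pred=-2.8161  r=1.7961  x^+=-2.2539  v^+=-0.3849  a^+=0.0336
step 3: x_pred=-2.6674  r=-2.8026  x^+=-3.5446  v^+=-0.7984  a^+=-0.4098
step 4: x_pred=-4.7084  r=2.9984  x^+=-3.7699  v^+=-0.7785  a^+=0.0646
step 5: x_pred=-4.6084  r=7.6584  x^+=-2.2113  v^+=0.5279  a^+=1.2761
step 6: x_pred=-0.8000  r=-0.0100  x^+=-0.8031  v^+=1.9683  a^+=1.2745
step 7: x_pred=2.2348  r=-4.4548  x^+=0.8404  v^+=2.6910  a^+=0.5698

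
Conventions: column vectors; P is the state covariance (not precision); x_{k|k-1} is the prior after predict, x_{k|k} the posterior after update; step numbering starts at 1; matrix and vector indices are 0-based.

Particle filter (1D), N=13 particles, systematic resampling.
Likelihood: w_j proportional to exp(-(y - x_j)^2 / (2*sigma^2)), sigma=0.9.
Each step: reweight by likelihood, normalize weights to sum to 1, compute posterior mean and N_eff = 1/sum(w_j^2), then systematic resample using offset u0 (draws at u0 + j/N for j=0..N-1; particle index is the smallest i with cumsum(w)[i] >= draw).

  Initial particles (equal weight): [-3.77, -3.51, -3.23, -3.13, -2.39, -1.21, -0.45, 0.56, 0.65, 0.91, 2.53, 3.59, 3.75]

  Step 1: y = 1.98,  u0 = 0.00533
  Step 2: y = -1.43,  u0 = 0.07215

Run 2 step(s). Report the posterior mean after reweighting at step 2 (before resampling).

step 1: w=[0.0000, 0.0000, 0.0000, 0.0000, 0.0000, 0.0008, 0.0113, 0.1241, 0.1446, 0.2125, 0.3575, 0.0870, 0.0623]  mean=1.8011  Neff=4.5285  idx=[6, 7, 8, 8, 9, 9, 9, 10, 10, 10, 10, 11, 11]
step 2: w=[0.6279, 0.0986, 0.0786, 0.0786, 0.0387, 0.0387, 0.0387, 0.0001, 0.0001, 0.0001, 0.0001, 0.0000, 0.0000]  mean=-0.0188  Neff=2.3764  idx=[0, 0, 0, 0, 0, 0, 0, 0, 1, 2, 3, 4, 6]

post_mean = -0.0188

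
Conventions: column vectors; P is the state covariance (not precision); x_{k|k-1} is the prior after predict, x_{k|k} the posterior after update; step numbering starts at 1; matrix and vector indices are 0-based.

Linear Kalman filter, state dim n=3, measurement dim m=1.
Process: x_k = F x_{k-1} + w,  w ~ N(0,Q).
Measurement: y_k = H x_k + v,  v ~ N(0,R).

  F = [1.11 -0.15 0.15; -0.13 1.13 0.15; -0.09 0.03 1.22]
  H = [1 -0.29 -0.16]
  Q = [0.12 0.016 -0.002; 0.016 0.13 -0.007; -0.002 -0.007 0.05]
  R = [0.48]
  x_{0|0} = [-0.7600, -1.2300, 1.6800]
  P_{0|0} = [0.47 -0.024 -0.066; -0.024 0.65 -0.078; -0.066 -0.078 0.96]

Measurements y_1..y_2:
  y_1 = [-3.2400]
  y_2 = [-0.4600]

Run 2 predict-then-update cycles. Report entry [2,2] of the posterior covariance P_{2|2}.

P_post[2,2] = 2.1882

step 1: x^-=[-0.4071, -1.0391, 2.0811]  P^-=[0.7248 -0.1921 0.0481; -0.1921 0.9727 0.1022; 0.0481 0.1022 1.4922]  S=[1.4304]  K=[0.5403; -0.3430; -0.1540]  nu=[-2.8013]  x^+=[-1.9207, -0.0783, 2.5125]  P^+=[0.3072 0.0729 0.1671; 0.0729 0.8045 0.0267; 0.1671 0.0267 1.4582]
step 2: x^-=[-1.7433, 0.5380, 3.2358]  P^-=[0.5796 -0.0105 0.4533; -0.0105 1.1763 0.2912; 0.4533 0.2912 2.1885]  S=[1.1026]  K=[0.4627; -0.3611; 0.0169]  nu=[1.9571]  x^+=[-0.8379, -0.1687, 3.2689]  P^+=[0.3436 0.1737 0.4446; 0.1737 1.0325 0.2979; 0.4446 0.2979 2.1882]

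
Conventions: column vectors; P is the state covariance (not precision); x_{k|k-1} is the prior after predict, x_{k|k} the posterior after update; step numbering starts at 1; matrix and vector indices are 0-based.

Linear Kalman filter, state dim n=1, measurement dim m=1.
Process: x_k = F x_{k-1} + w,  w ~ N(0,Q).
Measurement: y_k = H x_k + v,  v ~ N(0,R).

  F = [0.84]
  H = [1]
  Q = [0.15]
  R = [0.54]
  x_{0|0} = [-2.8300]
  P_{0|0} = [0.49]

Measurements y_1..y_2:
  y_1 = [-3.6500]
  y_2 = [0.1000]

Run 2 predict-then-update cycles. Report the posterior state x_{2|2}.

step 1: x^-=[-2.3772]  P^-=[0.4957]  S=[1.0357]  K=[0.4786]  nu=[-1.2728]  x^+=[-2.9864]  P^+=[0.2585]
step 2: x^-=[-2.5086]  P^-=[0.3324]  S=[0.8724]  K=[0.3810]  nu=[2.6086]  x^+=[-1.5147]  P^+=[0.2057]

x_post = [-1.5147]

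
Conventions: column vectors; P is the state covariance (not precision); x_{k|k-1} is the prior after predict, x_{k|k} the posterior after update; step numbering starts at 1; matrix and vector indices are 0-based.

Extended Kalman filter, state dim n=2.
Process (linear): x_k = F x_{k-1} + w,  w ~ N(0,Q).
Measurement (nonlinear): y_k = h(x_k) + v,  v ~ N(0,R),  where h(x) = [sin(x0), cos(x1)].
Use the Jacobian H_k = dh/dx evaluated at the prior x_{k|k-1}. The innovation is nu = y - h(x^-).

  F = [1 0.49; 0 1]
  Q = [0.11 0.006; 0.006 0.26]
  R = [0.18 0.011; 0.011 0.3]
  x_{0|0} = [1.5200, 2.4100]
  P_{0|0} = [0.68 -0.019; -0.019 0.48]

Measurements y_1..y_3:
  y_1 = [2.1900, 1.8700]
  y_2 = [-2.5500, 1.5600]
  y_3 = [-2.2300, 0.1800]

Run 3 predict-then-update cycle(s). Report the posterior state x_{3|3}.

step 1: x^-=[2.7009, 2.4100]  P^-=[0.8866 0.2222; 0.2222 0.7400]  H_jac=[-0.9045 0.0000; 0.0000 -0.6681]  S=[0.9053 0.1453; 0.1453 0.6303]  K=[-0.8806 -0.0326; -0.0998 -0.7614]  nu=[1.7634, 2.6141]  x^+=[1.0629, 0.2437]  P^+=[0.1756 0.0291; 0.0291 0.3435]
step 2: x^-=[1.1823, 0.2437]  P^-=[0.3967 0.2035; 0.2035 0.6035]  H_jac=[0.3788 0.0000; 0.0000 -0.2413]  S=[0.2369 -0.0076; -0.0076 0.3351]  K=[0.6300 -0.1322; 0.3116 -0.4274]  nu=[-3.4755, 0.5895]  x^+=[-1.0851, -1.0913]  P^+=[0.2955 0.1357; 0.1357 0.5173]
step 3: x^-=[-1.6199, -1.0913]  P^-=[0.6627 0.3951; 0.3951 0.7773]  H_jac=[-0.0491 0.0000; 0.0000 0.8872]  S=[0.1816 -0.0062; -0.0062 0.9119]  K=[-0.1660 0.3833; -0.0810 0.7557]  nu=[-1.2312, -0.2813]  x^+=[-1.5234, -1.2043]  P^+=[0.5229 0.1276; 0.1276 0.2545]

x_post = [-1.5234, -1.2043]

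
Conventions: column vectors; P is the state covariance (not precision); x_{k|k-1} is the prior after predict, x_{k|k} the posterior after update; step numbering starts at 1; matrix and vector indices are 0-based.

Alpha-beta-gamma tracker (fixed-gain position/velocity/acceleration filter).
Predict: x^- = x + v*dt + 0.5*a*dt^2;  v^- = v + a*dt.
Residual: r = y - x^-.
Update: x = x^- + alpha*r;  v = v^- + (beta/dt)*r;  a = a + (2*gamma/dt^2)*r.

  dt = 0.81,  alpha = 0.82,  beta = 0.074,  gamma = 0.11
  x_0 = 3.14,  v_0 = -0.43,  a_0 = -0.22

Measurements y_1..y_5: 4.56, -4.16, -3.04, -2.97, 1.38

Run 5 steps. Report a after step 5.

a_post = 1.8886

step 1: x_pred=2.7195  r=1.8405  x^+=4.2287  v^+=-0.4401  a^+=0.3971
step 2: x_pred=4.0025  r=-8.1625  x^+=-2.6907  v^+=-0.8641  a^+=-2.3399
step 3: x_pred=-4.1583  r=1.1183  x^+=-3.2413  v^+=-2.6572  a^+=-1.9649
step 4: x_pred=-6.0382  r=3.0682  x^+=-3.5223  v^+=-3.9685  a^+=-0.9361
step 5: x_pred=-7.0439  r=8.4239  x^+=-0.1363  v^+=-3.9572  a^+=1.8886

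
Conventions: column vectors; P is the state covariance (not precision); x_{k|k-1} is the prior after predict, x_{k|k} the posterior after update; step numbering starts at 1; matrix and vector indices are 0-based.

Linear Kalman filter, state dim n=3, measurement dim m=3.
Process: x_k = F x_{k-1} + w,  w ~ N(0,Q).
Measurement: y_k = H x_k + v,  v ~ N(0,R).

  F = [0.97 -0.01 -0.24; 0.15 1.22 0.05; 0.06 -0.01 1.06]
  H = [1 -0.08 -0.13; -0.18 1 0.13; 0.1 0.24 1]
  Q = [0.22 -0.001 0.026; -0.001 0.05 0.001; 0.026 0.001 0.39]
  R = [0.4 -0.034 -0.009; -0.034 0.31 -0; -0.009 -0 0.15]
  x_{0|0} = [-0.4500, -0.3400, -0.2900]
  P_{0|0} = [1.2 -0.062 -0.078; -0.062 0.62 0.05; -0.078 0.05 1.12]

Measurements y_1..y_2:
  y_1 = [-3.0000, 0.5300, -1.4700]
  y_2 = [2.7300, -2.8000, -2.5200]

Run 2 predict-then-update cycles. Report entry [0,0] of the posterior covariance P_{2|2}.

step 1: x^-=[-0.3635, -0.4968, -0.3310]  P^-=[1.4514 0.0637 -0.2679; 0.0637 0.9848 0.1111; -0.2679 0.1111 1.6419]  S=[1.9472 -0.3939 -0.3582; -0.3939 1.3881 0.5867; -0.3582 0.5867 1.8660]  K=[0.7801 0.0173 0.0867; 0.1342 0.7596 -0.0234; -0.1150 -0.1460 0.9037]  nu=[-2.7193, 1.0044, -0.9834]  x^+=[-2.5527, -0.0757, -1.0535]  P^+=[0.3093 0.0390 -0.0343; 0.0390 0.2467 -0.0678; -0.0343 -0.0678 0.1563]
step 2: x^-=[-2.2225, -0.5279, -1.2691]  P^-=[0.5350 0.1046 -0.0304; 0.1046 0.4301 -0.0814; -0.0304 -0.0814 0.5638]  S=[0.9367 -0.0613 -0.0337; -0.0613 0.7095 0.0940; -0.0337 0.0940 0.7038]  K=[0.5725 0.0437 0.0901; 0.1232 0.5787 -0.0255; -0.0831 -0.1142 0.7803]  nu=[4.7453, -2.5072, -0.9020]  x^+=[0.3032, -1.3710, -2.0809]  P^+=[0.2267 0.0379 -0.0234; 0.0379 0.1891 -0.0541; -0.0234 -0.0541 0.1331]

P_post[0,0] = 0.2267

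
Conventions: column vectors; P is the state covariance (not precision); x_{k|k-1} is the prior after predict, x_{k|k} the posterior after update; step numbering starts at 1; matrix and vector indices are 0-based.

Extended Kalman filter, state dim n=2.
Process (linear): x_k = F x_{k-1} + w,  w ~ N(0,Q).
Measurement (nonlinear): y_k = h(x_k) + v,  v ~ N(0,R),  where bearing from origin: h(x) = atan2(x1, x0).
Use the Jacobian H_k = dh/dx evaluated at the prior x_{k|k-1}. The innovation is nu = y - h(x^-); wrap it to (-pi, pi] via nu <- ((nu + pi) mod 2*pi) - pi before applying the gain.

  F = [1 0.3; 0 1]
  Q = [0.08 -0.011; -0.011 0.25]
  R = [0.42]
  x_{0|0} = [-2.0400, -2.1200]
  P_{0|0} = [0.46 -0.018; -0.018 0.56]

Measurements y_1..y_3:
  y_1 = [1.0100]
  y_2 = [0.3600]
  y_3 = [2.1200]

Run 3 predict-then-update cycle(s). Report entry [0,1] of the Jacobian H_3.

H_jac[0,1] = -0.3106

step 1: x^-=[-2.6760, -2.1200]  P^-=[0.5796 0.1390; 0.1390 0.8100]  H_jac=[0.1819 -0.2296]  S=[0.4703]  K=[0.1563; -0.3417]  nu=[-2.8016]  x^+=[-3.1139, -1.1627]  P^+=[0.5681 0.1641; 0.1641 0.7551]
step 2: x^-=[-3.4627, -1.1627]  P^-=[0.8145 0.3796; 0.3796 1.0051]  H_jac=[0.0871 -0.2595]  S=[0.4767]  K=[-0.0578; -0.4778]  nu=[-3.1055]  x^+=[-3.2833, 0.3211]  P^+=[0.8129 0.3665; 0.3665 0.8963]
step 3: x^-=[-3.1870, 0.3211]  P^-=[1.1935 0.6244; 0.6244 1.1463]  H_jac=[-0.0313 -0.3106]  S=[0.5439]  K=[-0.4252; -0.6906]  nu=[-0.9212]  x^+=[-2.7952, 0.9572]  P^+=[1.0951 0.4646; 0.4646 0.8869]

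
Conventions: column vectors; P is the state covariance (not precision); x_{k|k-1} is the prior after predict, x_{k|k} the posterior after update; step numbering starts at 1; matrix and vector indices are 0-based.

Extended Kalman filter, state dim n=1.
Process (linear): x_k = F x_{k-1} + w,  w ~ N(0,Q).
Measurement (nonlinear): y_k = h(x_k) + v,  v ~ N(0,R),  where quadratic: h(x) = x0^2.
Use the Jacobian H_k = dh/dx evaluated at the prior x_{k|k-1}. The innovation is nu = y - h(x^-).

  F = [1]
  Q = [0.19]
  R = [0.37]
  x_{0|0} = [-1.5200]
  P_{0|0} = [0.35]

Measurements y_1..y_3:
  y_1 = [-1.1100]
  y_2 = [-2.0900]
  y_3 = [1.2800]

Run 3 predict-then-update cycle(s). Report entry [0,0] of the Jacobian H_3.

H_jac[0,0] = 0.7892

step 1: x^-=[-1.5200]  P^-=[0.5400]  H_jac=[-3.0400]  S=[5.3605]  K=[-0.3062]  nu=[-3.4204]  x^+=[-0.4725]  P^+=[0.0373]
step 2: x^-=[-0.4725]  P^-=[0.2273]  H_jac=[-0.9451]  S=[0.5730]  K=[-0.3749]  nu=[-2.3133]  x^+=[0.3946]  P^+=[0.1468]
step 3: x^-=[0.3946]  P^-=[0.3368]  H_jac=[0.7892]  S=[0.5798]  K=[0.4584]  nu=[1.1243]  x^+=[0.9100]  P^+=[0.2149]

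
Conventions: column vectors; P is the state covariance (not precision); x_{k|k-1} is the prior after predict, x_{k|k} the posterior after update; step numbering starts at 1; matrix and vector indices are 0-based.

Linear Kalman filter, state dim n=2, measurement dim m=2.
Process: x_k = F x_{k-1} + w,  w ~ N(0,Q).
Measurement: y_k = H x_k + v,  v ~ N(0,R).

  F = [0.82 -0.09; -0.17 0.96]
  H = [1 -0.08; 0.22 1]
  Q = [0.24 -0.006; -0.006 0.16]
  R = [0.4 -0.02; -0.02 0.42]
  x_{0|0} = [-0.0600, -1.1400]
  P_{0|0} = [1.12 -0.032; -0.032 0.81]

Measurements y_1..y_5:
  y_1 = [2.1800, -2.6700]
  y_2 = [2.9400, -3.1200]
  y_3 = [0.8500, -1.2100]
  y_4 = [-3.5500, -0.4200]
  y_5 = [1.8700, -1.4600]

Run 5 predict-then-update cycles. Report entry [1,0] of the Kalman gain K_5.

K[1,0] = -0.1133

step 1: x^-=[0.0534, -1.0842]  P^-=[1.0044 -0.2578; -0.2578 0.9493]  S=[1.4517 -0.1282; -0.1282 1.3045]  K=[0.7097 0.0415; -0.1709 0.6674]  nu=[2.0399, -1.5975]  x^+=[1.4348, -2.4992]  P^+=[0.2784 -0.0580; -0.0580 0.2965]
step 2: x^-=[1.4015, -2.6431]  P^-=[0.4382 -0.1170; -0.1170 0.4602]  S=[0.8598 -0.0753; -0.0753 0.8500]  K=[0.5224 0.0221; -0.1351 0.4992]  nu=[1.3271, -0.7852]  x^+=[2.0774, -3.2144]  P^+=[0.2048 -0.0462; -0.0462 0.2225]
step 3: x^-=[1.9928, -3.4390]  P^-=[0.3864 -0.0909; -0.0909 0.3861]  S=[0.8034 -0.0552; -0.0552 0.7848]  K=[0.4918 0.0271; -0.1201 0.4580]  nu=[-1.4179, 1.7906]  x^+=[1.3439, -2.4485]  P^+=[0.1929 -0.0409; -0.0409 0.2038]
step 4: x^-=[1.3224, -2.5790]  P^-=[0.3774 -0.0833; -0.0833 0.3667]  S=[0.7931 -0.0482; -0.0482 0.7683]  K=[0.4861 0.0301; -0.1150 0.4462]  nu=[-5.0787, 1.8681]  x^+=[-1.0902, -1.1616]  P^+=[0.1907 -0.0390; -0.0390 0.1983]
step 5: x^-=[-0.7894, -0.9298]  P^-=[0.3756 -0.0811; -0.0811 0.3610]  S=[0.7909 -0.0459; -0.0459 0.7635]  K=[0.4849 0.0312; -0.1133 0.4427]  nu=[2.5850, -0.3565]  x^+=[0.4530, -1.3806]  P^+=[0.1903 -0.0385; -0.0385 0.1966]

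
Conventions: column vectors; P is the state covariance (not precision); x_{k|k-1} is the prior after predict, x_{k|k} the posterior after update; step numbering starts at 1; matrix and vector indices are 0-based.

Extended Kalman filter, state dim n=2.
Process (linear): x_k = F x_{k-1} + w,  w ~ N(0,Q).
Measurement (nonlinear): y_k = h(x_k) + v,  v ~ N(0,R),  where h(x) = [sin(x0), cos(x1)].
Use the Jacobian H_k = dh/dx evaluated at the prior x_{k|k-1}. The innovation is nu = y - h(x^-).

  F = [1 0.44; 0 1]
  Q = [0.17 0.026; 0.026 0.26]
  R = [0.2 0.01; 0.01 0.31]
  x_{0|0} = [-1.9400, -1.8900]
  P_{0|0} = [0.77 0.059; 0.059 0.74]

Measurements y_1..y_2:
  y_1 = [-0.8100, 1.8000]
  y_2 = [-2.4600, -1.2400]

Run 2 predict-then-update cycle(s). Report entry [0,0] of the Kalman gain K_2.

K[0,0] = -0.7175

step 1: x^-=[-2.7716, -1.8900]  P^-=[1.1352 0.4106; 0.4106 1.0000]  H_jac=[-0.9323 0.0000; 0.0000 0.9495]  S=[1.1867 -0.3535; -0.3535 1.2115]  K=[-0.8717 0.0675; -0.0976 0.7552]  nu=[-0.4484, 2.1138]  x^+=[-2.2381, -0.2498]  P^+=[0.1863 0.0128; 0.0128 0.2455]
step 2: x^-=[-2.3481, -0.2498]  P^-=[0.4151 0.1469; 0.1469 0.5055]  H_jac=[-0.7013 0.0000; 0.0000 0.2472]  S=[0.4042 -0.0155; -0.0155 0.3409]  K=[-0.7175 0.0740; -0.2413 0.3557]  nu=[-1.7472, -2.2090]  x^+=[-1.2579, -0.6140]  P^+=[0.2035 0.0637; 0.0637 0.4362]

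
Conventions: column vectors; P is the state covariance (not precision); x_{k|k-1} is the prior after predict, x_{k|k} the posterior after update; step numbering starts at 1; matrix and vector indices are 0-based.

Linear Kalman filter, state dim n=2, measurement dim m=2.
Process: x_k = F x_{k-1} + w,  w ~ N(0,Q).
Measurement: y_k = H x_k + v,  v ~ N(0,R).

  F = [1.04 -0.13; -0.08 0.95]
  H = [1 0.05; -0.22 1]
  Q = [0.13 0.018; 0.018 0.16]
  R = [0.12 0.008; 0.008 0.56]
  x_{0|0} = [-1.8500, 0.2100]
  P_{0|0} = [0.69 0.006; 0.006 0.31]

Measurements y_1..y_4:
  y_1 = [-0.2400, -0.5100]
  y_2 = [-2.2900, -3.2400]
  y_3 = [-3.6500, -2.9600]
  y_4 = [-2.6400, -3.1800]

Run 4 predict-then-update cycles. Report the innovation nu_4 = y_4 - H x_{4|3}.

step 1: x^-=[-1.9513, 0.3475]  P^-=[0.8799 -0.0717; -0.0717 0.4433]  S=[0.9939 -0.2343; -0.2343 1.0774]  K=[0.8682 -0.0574; 0.0533 0.4377]  nu=[1.6939, -1.2868]  x^+=[-0.4068, -0.1253]  P^+=[0.1038 -0.0023; -0.0023 0.2450]
step 2: x^-=[-0.4067, -0.0865]  P^-=[0.2471 -0.0232; -0.0232 0.3821]  S=[0.3657 -0.0502; -0.0502 0.9643]  K=[0.6662 -0.0458; 0.0442 0.4039]  nu=[-1.8789, -3.2430]  x^+=[-1.5100, -1.4793]  P^+=[0.0797 -0.0028; -0.0028 0.2259]
step 3: x^-=[-1.3781, -1.2845]  P^-=[0.2208 -0.0193; -0.0193 0.3648]  S=[0.3398 -0.0414; -0.0414 0.9440]  K=[0.6416 -0.0437; 0.0448 0.3929]  nu=[-2.2077, -1.9787]  x^+=[-2.7081, -2.1609]  P^+=[0.0768 -0.0025; -0.0025 0.2199]
step 4: x^-=[-2.5355, -1.8362]  P^-=[0.2174 -0.0180; -0.0180 0.3593]  S=[0.3365 -0.0397; -0.0397 0.9377]  K=[0.6383 -0.0432; 0.0458 0.3893]  nu=[-0.0127, -1.9016]  x^+=[-2.4614, -2.5771]  P^+=[0.0764 -0.0023; -0.0023 0.2179]

innov = [-0.0127, -1.9016]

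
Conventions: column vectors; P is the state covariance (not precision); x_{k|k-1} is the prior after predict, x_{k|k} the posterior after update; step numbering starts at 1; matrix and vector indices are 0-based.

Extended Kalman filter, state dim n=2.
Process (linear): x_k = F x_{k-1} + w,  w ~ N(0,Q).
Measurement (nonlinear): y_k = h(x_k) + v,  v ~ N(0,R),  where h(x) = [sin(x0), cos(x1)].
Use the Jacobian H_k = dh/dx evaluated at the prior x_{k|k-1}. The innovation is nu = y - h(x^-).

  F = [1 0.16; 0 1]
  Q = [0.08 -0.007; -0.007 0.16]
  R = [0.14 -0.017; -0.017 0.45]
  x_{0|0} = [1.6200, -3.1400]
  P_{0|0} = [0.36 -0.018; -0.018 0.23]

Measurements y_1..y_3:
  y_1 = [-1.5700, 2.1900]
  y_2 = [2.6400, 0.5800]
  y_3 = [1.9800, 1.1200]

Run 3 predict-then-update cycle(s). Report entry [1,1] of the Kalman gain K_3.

K[1,1] = 0.1198

step 1: x^-=[1.1176, -3.1400]  P^-=[0.4401 0.0118; 0.0118 0.3900]  H_jac=[0.4378 0.0000; 0.0000 0.0016]  S=[0.2244 -0.0170; -0.0170 0.4500]  K=[0.8613 0.0326; 0.0232 0.0023]  nu=[-2.4691, 3.1900]  x^+=[-0.9052, -3.1901]  P^+=[0.2741 0.0073; 0.0073 0.3899]
step 2: x^-=[-1.4156, -3.1901]  P^-=[0.3665 0.0627; 0.0627 0.5499]  H_jac=[0.1546 0.0000; 0.0000 -0.0485]  S=[0.1488 -0.0175; -0.0175 0.4513]  K=[0.3818 0.0080; 0.0585 -0.0568]  nu=[3.6280, 1.5788]  x^+=[-0.0178, -3.0675]  P^+=[0.3449 0.0592; 0.0592 0.5478]
step 3: x^-=[-0.5086, -3.0675]  P^-=[0.4578 0.1399; 0.1399 0.7078]  H_jac=[0.8734 0.0000; 0.0000 0.0740]  S=[0.4893 -0.0080; -0.0080 0.4539]  K=[0.8179 0.0372; 0.2516 0.1198]  nu=[2.4670, 2.1173]  x^+=[1.5878, -2.1930]  P^+=[0.1304 0.0380; 0.0380 0.6708]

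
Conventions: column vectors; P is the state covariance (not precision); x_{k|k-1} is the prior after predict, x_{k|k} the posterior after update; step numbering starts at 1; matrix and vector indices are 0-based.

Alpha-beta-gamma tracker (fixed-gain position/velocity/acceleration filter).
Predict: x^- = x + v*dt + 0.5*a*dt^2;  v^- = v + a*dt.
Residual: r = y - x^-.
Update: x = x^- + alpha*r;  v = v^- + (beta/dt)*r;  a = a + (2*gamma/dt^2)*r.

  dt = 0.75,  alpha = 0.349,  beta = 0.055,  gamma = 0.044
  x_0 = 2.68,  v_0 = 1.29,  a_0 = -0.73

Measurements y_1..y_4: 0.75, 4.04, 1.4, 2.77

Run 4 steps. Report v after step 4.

v_post = -1.7234

step 1: x_pred=3.4422  r=-2.6922  x^+=2.5026  v^+=0.5451  a^+=-1.1512
step 2: x_pred=2.5877  r=1.4524  x^+=3.0945  v^+=-0.2118  a^+=-0.9240
step 3: x_pred=2.6758  r=-1.2758  x^+=2.2305  v^+=-0.9983  a^+=-1.1236
step 4: x_pred=1.1658  r=1.6042  x^+=1.7257  v^+=-1.7234  a^+=-0.8726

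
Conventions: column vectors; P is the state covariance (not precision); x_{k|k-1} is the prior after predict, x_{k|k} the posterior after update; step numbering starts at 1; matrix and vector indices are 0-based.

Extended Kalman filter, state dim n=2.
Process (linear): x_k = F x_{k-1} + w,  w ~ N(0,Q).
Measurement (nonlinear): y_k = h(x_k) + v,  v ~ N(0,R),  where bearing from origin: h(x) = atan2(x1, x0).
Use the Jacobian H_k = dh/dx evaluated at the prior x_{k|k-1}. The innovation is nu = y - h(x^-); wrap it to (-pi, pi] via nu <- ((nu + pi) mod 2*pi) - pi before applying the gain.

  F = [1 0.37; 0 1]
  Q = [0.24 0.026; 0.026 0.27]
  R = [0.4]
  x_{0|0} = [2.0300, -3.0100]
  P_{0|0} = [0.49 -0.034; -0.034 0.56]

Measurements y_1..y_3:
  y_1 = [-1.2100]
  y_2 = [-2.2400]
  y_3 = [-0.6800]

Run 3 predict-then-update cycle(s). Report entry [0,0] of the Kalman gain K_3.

K[0,0] = 0.5615

step 1: x^-=[0.9163, -3.0100]  P^-=[0.7815 0.1992; 0.1992 0.8300]  H_jac=[0.3040 0.0926]  S=[0.4906]  K=[0.5220; 0.2801]  nu=[0.0653]  x^+=[0.9504, -2.9917]  P^+=[0.6479 0.1275; 0.1275 0.7915]
step 2: x^-=[-0.1566, -2.9917]  P^-=[1.0906 0.4464; 0.4464 1.0615]  H_jac=[0.3333 -0.0174]  S=[0.5163]  K=[0.6890; 0.2523]  nu=[-0.6169]  x^+=[-0.5816, -3.1474]  P^+=[0.8454 0.3566; 0.3566 1.0287]
step 3: x^-=[-1.7461, -3.1474]  P^-=[1.4901 0.7632; 0.7632 1.2987]  H_jac=[0.2429 -0.1348]  S=[0.4616]  K=[0.5615; 0.0225]  nu=[1.3973]  x^+=[-0.9616, -3.1160]  P^+=[1.3446 0.7574; 0.7574 1.2984]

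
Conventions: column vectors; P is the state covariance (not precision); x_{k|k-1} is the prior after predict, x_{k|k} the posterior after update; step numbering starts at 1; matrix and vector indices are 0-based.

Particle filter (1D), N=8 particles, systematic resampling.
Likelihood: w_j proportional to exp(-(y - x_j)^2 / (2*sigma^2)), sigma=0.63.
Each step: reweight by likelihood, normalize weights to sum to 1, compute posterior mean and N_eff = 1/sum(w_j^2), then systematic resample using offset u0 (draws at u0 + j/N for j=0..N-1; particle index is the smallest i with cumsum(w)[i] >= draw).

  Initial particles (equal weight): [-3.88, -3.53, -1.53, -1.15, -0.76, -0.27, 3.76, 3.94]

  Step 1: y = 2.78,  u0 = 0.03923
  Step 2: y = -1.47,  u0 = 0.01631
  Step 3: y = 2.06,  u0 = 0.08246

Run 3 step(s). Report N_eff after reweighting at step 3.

N_eff = 8.0000

step 1: w=[0.0000, 0.0000, 0.0000, 0.0000, 0.0000, 0.0000, 0.6190, 0.3810]  mean=3.8285  Neff=1.8929  idx=[6, 6, 6, 6, 6, 7, 7, 7]
step 2: w=[0.1898, 0.1898, 0.1898, 0.1898, 0.1898, 0.0170, 0.0170, 0.0170]  mean=3.7692  Neff=5.5253  idx=[0, 0, 1, 2, 2, 3, 4, 4]
step 3: w=[0.1250, 0.1250, 0.1250, 0.1250, 0.1250, 0.1250, 0.1250, 0.1250]  mean=3.7600  Neff=8.0000  idx=[0, 1, 2, 3, 4, 5, 6, 7]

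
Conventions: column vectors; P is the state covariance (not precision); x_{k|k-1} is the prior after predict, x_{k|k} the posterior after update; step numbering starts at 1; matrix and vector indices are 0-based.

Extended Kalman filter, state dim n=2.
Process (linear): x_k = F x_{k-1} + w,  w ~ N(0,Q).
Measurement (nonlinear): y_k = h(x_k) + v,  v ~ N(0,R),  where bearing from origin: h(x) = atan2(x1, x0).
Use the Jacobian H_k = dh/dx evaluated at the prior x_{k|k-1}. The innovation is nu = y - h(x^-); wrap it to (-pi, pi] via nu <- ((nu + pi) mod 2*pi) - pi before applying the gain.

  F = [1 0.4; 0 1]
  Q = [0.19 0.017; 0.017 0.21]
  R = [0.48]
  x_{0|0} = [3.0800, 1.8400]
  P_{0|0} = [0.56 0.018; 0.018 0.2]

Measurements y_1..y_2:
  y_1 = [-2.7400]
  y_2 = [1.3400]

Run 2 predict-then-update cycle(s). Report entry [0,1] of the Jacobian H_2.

step 1: x^-=[3.8160, 1.8400]  P^-=[0.7964 0.1150; 0.1150 0.4100]  H_jac=[-0.1025 0.2126]  S=[0.5019]  K=[-0.1140; 0.1502]  nu=[3.0939]  x^+=[3.4634, 2.3047]  P^+=[0.7899 0.1236; 0.1236 0.3987]
step 2: x^-=[4.3853, 2.3047]  P^-=[1.1425 0.3001; 0.3001 0.6087]  H_jac=[-0.0939 0.1787]  S=[0.4994]  K=[-0.1075; 0.1613]  nu=[0.8561]  x^+=[4.2933, 2.4428]  P^+=[1.1368 0.3087; 0.3087 0.5957]

H_jac[0,1] = 0.1787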